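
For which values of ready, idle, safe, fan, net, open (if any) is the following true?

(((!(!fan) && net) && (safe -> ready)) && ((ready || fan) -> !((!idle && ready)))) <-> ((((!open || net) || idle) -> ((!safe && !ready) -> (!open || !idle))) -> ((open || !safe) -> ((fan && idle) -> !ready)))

ready = False, idle = False, safe = False, fan = True, net = True, open = False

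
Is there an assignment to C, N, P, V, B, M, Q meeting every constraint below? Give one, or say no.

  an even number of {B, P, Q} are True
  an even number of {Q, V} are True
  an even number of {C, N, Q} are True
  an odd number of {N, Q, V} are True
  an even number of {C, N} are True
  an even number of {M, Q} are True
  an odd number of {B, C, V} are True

C=T, N=T, P=F, V=F, B=F, M=F, Q=F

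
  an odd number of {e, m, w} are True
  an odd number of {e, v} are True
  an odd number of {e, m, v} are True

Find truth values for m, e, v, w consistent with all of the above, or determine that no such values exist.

m = False, e = True, v = False, w = False

{e, m, w}: 1 true → odd ✓
{e, v}: 1 true → odd ✓
{e, m, v}: 1 true → odd ✓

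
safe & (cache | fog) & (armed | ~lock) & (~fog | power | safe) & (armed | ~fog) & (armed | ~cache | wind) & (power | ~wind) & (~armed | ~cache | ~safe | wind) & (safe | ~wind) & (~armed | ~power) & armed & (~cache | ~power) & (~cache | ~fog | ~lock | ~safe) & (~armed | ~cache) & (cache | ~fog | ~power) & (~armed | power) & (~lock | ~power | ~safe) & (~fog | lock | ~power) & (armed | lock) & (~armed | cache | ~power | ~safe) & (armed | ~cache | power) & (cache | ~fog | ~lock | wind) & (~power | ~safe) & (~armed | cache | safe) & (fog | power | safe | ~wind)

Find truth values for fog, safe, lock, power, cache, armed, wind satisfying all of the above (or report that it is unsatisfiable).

Case safe = True:
  (armed) forces armed = True.
  (~armed | ~power) forces power = False.
  Clause (~armed | power) is falsified — contradiction.
Case safe = False:
  Clause (safe) is falsified — contradiction.
Both cases fail, so the formula is unsatisfiable.

Unsatisfiable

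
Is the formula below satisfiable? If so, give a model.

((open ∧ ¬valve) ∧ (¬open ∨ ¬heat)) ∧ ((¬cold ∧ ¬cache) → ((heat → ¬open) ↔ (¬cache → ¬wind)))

heat = False, valve = False, wind = False, cold = True, open = True, cache = False

  (open ∧ ¬valve) ∧ (¬open ∨ ¬heat) = True
    open ∧ ¬valve = True
      ¬valve = True
    ¬open ∨ ¬heat = True
      ¬open = False
      ¬heat = True
  (¬cold ∧ ¬cache) → ((heat → ¬open) ↔ (¬cache → ¬wind)) = True
    ¬cold ∧ ¬cache = False
      ¬cold = False
      ¬cache = True
    (heat → ¬open) ↔ (¬cache → ¬wind) = True
      heat → ¬open = True
        ¬open = False
      ¬cache → ¬wind = True
        ¬cache = True
        ¬wind = True
Both conjuncts True, so the formula holds.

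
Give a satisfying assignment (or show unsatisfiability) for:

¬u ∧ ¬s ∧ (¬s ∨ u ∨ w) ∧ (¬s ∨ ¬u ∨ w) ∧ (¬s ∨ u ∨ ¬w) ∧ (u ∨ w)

u=F, w=T, s=F

Unit clause (¬u) forces u = False.
Unit clause (¬s) forces s = False.
In (u ∨ w) only w is left, so w = True.
Check each clause:
  (¬u): ¬u holds.
  (¬s): ¬s holds.
  (¬s ∨ u ∨ w): ¬s holds.
  (¬s ∨ ¬u ∨ w): ¬s holds.
  (¬s ∨ u ∨ ¬w): ¬s holds.
  (u ∨ w): w holds.
All clauses satisfied.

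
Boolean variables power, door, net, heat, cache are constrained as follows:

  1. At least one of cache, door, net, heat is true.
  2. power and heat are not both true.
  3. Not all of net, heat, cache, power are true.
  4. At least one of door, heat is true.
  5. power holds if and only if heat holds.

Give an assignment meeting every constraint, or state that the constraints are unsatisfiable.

power: False; door: True; net: False; heat: False; cache: True

  (1) {cache, door, net, heat}: 2 true — at least one ✓
  (2) power=F, heat=F — not both ✓
  (3) {net, heat, cache, power}: 1/4 true — not all ✓
  (4) {door, heat}: 1 true — at least one ✓
  (5) power=F, heat=F — same ✓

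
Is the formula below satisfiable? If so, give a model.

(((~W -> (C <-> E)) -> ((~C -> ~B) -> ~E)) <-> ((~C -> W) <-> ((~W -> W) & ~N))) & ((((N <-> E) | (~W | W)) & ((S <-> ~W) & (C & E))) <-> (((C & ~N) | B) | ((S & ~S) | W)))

S: True, C: False, W: False, E: True, N: False, B: False

  ((~W -> (C <-> E)) -> ((~C -> ~B) -> ~E)) <-> ((~C -> W) <-> ((~W -> W) & ~N)) = True
    (~W -> (C <-> E)) -> ((~C -> ~B) -> ~E) = True
      ~W -> (C <-> E) = False
        ~W = True
        C <-> E = False
      (~C -> ~B) -> ~E = False
        ~C -> ~B = True
          ~C = True
          ~B = True
        ~E = False
    (~C -> W) <-> ((~W -> W) & ~N) = True
      ~C -> W = False
        ~C = True
      (~W -> W) & ~N = False
        ~W -> W = False
          ~W = True
        ~N = True
  (((N <-> E) | (~W | W)) & ((S <-> ~W) & (C & E))) <-> (((C & ~N) | B) | ((S & ~S) | W)) = True
    ((N <-> E) | (~W | W)) & ((S <-> ~W) & (C & E)) = False
      (N <-> E) | (~W | W) = True
        N <-> E = False
        ~W | W = True
          ~W = True
      (S <-> ~W) & (C & E) = False
        S <-> ~W = True
          ~W = True
        C & E = False
    ((C & ~N) | B) | ((S & ~S) | W) = False
      (C & ~N) | B = False
        C & ~N = False
          ~N = True
      (S & ~S) | W = False
        S & ~S = False
          ~S = False
Both conjuncts True, so the formula holds.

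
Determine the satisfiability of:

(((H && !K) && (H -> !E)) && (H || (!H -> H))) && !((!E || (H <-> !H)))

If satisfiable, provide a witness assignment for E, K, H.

The formula is unsatisfiable.

Case H = True: the formula simplifies to (!K && !E) && !(!E).
  E = True: the conjunct !E is False.
  E = False: the conjunct !(!E) becomes !(!False) = False.
Case H = False: the conjunct H is False.
Both cases fail — unsatisfiable.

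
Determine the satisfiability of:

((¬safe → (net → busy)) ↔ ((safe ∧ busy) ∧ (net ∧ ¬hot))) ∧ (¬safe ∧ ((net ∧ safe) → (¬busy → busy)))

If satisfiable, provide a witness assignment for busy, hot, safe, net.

busy = False, hot = False, safe = False, net = True

  (¬safe → (net → busy)) ↔ ((safe ∧ busy) ∧ (net ∧ ¬hot)) = True
    ¬safe → (net → busy) = False
      ¬safe = True
      net → busy = False
    (safe ∧ busy) ∧ (net ∧ ¬hot) = False
      safe ∧ busy = False
      net ∧ ¬hot = True
        ¬hot = True
  ¬safe ∧ ((net ∧ safe) → (¬busy → busy)) = True
    ¬safe = True
    (net ∧ safe) → (¬busy → busy) = True
      net ∧ safe = False
      ¬busy → busy = False
        ¬busy = True
Both conjuncts True, so the formula holds.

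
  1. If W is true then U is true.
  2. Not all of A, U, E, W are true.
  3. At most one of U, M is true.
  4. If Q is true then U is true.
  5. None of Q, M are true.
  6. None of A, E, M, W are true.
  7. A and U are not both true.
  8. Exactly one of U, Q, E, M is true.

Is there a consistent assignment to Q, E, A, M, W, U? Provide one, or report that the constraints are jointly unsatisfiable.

Q = False, E = False, A = False, M = False, W = False, U = True

  (1) W=F ⇒ U: vacuous ✓
  (2) {A, U, E, W}: 1/4 true — not all ✓
  (3) {U, M}: 1 true — at most one ✓
  (4) Q=F ⇒ U: vacuous ✓
  (5) {Q, M}: 0 true — none ✓
  (6) {A, E, M, W}: 0 true — none ✓
  (7) A=F, U=T — not both ✓
  (8) {U, Q, E, M}: 1 true — exactly one ✓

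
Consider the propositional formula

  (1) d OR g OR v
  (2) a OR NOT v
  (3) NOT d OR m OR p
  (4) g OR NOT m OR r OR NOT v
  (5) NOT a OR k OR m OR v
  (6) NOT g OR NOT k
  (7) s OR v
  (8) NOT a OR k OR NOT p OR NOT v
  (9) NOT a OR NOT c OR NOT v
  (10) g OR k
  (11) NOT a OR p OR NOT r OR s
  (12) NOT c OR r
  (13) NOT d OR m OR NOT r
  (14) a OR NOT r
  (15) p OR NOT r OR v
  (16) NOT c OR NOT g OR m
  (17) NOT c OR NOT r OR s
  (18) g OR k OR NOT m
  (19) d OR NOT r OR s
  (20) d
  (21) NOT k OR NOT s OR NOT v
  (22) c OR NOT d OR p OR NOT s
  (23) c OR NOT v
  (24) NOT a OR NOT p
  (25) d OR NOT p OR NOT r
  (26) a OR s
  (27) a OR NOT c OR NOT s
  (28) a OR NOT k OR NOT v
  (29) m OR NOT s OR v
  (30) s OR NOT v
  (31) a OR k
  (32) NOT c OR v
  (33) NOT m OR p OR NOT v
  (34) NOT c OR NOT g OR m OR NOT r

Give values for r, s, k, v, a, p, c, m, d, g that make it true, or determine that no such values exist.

r: False, s: True, k: True, v: False, a: False, p: True, c: False, m: True, d: True, g: False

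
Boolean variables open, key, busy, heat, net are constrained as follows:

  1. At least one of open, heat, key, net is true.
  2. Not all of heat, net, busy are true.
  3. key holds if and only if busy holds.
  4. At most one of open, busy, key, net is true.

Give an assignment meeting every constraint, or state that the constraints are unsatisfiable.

open: True, key: False, busy: False, heat: True, net: False

  (1) {open, heat, key, net}: 2 true — at least one ✓
  (2) {heat, net, busy}: 1/3 true — not all ✓
  (3) key=F, busy=F — same ✓
  (4) {open, busy, key, net}: 1 true — at most one ✓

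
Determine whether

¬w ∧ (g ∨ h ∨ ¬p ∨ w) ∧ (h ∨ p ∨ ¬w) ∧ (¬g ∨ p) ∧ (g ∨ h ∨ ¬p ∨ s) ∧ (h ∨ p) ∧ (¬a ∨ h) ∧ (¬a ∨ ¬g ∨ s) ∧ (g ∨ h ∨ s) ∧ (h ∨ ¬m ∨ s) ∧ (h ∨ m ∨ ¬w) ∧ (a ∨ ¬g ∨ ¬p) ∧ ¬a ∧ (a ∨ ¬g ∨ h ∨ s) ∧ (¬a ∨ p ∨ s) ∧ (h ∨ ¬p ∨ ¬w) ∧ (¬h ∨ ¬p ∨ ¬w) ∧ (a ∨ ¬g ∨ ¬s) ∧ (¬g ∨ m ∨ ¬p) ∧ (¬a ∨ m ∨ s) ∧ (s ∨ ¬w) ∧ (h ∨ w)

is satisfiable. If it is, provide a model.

m=T, s=T, p=T, g=F, h=T, w=F, a=F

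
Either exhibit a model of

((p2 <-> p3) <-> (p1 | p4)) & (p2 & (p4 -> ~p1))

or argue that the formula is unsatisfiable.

p1 = True; p2 = True; p3 = True; p4 = False

  (p2 <-> p3) <-> (p1 | p4) = True
    p2 <-> p3 = True
    p1 | p4 = True
  p2 & (p4 -> ~p1) = True
    p4 -> ~p1 = True
      ~p1 = False
Both conjuncts True, so the formula holds.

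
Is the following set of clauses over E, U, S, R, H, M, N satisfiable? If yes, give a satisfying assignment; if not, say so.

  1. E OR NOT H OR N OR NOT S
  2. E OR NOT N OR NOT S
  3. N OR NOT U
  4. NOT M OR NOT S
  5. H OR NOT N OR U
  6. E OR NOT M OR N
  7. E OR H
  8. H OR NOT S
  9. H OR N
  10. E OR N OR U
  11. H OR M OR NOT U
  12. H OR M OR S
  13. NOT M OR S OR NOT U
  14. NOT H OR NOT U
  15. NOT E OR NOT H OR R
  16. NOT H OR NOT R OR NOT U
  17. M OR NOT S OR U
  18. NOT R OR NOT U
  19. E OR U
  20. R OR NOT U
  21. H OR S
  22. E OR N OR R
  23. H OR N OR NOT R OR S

Set E = True.
Set U = False.
Try S = True:
  (NOT M OR NOT S) forces M = False.
  clause (M OR NOT S OR U) is falsified — backtrack.
So S = False.
  then (H OR S) forces H = True.
  then (NOT E OR NOT H OR R) forces R = True.
Set M = False.
Set N = True.
All clauses satisfied.

E = True, U = False, S = False, R = True, H = True, M = False, N = True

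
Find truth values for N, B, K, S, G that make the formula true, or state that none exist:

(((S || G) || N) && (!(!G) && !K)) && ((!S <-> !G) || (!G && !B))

N = False, B = True, K = False, S = True, G = True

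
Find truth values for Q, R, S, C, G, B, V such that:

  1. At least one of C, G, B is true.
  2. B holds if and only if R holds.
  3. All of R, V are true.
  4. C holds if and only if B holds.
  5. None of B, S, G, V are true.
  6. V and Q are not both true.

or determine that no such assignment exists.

Case V = True:
  Constraint (5) is violated (V=T) — contradiction.
Case V = False:
  Constraint (3) is violated (V=F) — contradiction.
Both cases fail — unsatisfiable.

No satisfying assignment exists.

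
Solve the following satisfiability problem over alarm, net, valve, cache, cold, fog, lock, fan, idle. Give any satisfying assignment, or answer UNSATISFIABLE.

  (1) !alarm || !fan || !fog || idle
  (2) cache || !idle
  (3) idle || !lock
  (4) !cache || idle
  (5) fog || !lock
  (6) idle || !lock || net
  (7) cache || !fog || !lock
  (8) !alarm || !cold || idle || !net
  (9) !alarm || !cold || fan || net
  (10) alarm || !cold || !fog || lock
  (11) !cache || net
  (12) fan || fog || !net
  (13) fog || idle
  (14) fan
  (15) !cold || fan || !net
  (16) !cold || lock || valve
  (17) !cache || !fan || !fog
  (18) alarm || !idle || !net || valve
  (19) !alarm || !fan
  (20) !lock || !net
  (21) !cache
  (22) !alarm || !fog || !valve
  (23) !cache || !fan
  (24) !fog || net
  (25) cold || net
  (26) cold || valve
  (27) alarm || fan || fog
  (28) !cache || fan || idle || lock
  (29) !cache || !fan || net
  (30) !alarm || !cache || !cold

Unit clause (fan) forces fan = True.
In (!alarm || !fan) only !alarm is left, so alarm = False.
Unit clause (!cache) forces cache = False.
In (cache || !idle) only !idle is left, so idle = False.
In (idle || !lock) only !lock is left, so lock = False.
In (fog || idle) only fog is left, so fog = True.
In (!fog || net) only net is left, so net = True.
In (alarm || !cold || !fog || lock) only !cold is left, so cold = False.
In (cold || valve) only valve is left, so valve = True.
All clauses satisfied.

alarm=F, net=T, valve=T, cache=F, cold=F, fog=T, lock=F, fan=T, idle=F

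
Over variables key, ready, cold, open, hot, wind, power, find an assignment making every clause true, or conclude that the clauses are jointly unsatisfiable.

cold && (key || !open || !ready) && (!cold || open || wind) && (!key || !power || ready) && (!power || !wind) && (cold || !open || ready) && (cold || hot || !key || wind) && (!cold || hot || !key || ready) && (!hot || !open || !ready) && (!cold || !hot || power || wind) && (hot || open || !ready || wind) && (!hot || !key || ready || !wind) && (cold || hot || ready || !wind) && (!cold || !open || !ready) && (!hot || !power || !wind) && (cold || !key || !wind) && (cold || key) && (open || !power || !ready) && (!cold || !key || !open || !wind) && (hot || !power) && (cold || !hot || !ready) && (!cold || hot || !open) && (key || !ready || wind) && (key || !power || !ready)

key=T, ready=T, cold=T, open=F, hot=F, wind=T, power=F

Unit clause (cold) forces cold = True.
Set key = True.
Try ready = False:
  (!key || !power || ready) forces power = False.
  (!cold || hot || !key || ready) forces hot = True.
  (!cold || !hot || power || wind) forces wind = True.
  clause (!hot || !key || ready || !wind) is falsified — backtrack.
So ready = True.
  then (!cold || !open || !ready) forces open = False.
  then (open || !power || !ready) forces power = False.
  then (!cold || open || wind) forces wind = True.
Set hot = False.
All clauses satisfied.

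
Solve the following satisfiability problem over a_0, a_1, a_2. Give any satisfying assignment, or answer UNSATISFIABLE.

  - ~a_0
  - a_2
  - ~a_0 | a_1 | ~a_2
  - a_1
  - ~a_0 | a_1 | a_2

a_0=F, a_1=T, a_2=T

Unit clause (~a_0) forces a_0 = False.
Unit clause (a_2) forces a_2 = True.
Unit clause (a_1) forces a_1 = True.
All clauses satisfied.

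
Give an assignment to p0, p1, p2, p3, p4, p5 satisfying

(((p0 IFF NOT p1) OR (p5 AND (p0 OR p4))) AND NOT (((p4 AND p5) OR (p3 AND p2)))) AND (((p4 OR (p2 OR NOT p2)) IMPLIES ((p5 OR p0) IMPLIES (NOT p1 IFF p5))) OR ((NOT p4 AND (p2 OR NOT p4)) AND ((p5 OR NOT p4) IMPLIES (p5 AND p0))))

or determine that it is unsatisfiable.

p0=T; p1=F; p2=F; p3=F; p4=F; p5=T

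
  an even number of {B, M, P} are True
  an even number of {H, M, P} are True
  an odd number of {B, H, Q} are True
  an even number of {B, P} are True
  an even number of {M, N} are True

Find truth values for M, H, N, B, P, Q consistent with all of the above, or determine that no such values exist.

M: False; H: False; N: False; B: False; P: False; Q: True

{B, M, P}: 0 true → even ✓
{H, M, P}: 0 true → even ✓
{B, H, Q}: 1 true → odd ✓
{B, P}: 0 true → even ✓
{M, N}: 0 true → even ✓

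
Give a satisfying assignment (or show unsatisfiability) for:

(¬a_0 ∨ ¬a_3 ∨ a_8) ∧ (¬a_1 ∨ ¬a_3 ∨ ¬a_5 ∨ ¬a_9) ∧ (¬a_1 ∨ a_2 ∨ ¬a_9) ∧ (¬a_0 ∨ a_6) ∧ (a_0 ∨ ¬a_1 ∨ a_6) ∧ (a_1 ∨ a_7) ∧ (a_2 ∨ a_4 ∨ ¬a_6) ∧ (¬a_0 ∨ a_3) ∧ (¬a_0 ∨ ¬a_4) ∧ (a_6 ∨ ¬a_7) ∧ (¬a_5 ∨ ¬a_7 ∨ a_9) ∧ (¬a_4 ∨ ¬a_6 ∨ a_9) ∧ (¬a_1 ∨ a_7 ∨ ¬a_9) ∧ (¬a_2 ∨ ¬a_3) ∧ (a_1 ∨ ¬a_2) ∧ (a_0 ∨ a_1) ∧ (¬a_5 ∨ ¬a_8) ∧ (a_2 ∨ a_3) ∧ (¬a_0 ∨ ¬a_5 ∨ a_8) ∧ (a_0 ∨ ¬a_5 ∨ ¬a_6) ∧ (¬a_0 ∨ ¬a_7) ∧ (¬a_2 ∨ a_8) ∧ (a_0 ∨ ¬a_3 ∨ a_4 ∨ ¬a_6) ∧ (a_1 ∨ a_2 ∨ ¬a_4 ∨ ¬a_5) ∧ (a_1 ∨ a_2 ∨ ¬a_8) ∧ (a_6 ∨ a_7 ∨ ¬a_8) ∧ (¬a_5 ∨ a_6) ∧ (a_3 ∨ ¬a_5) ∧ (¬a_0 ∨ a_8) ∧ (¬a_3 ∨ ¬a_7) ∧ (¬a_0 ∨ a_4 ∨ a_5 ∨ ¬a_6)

a_0 = False; a_1 = True; a_2 = True; a_3 = False; a_4 = True; a_5 = False; a_6 = True; a_7 = True; a_8 = True; a_9 = True

Set a_0 = False.
  then (a_0 ∨ a_1) forces a_1 = True.
  then (a_0 ∨ ¬a_1 ∨ a_6) forces a_6 = True.
  then (a_0 ∨ ¬a_5 ∨ ¬a_6) forces a_5 = False.
Set a_2 = True.
  then (¬a_2 ∨ ¬a_3) forces a_3 = False.
  then (¬a_2 ∨ a_8) forces a_8 = True.
Set a_4 = True.
  then (¬a_4 ∨ ¬a_6 ∨ a_9) forces a_9 = True.
  then (¬a_1 ∨ a_7 ∨ ¬a_9) forces a_7 = True.
All clauses satisfied.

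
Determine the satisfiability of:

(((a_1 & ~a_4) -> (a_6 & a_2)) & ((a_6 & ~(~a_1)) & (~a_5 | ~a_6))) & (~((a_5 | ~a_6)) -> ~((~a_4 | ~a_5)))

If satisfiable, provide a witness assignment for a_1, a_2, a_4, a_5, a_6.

Case a_6 = True: the formula simplifies to (((a_1 & ~a_4) -> a_2) & (~(~a_1) & ~a_5)) & (~a_5 -> ~((~a_4 | ~a_5))).
  a_5 = True: the conjunct ~a_5 is False.
  a_5 = False: the conjunct ~a_5 -> ~((~a_4 | ~a_5)) becomes ~False -> ~True = False.
Case a_6 = False: the conjunct a_6 is False.
Both cases fail — unsatisfiable.

The formula is unsatisfiable.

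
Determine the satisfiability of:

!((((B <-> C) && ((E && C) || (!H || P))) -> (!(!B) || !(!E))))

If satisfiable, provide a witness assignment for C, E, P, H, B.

C = False; E = False; P = True; H = True; B = False

  !((((B <-> C) && ((E && C) || (!H || P))) -> (!(!B) || !(!E)))) = True
    ((B <-> C) && ((E && C) || (!H || P))) -> (!(!B) || !(!E)) = False
      (B <-> C) && ((E && C) || (!H || P)) = True
        B <-> C = True
        (E && C) || (!H || P) = True
          E && C = False
          !H || P = True
            !H = False
      !(!B) || !(!E) = False
        !(!B) = False
          !B = True
        !(!E) = False
          !E = True
The formula evaluates to True.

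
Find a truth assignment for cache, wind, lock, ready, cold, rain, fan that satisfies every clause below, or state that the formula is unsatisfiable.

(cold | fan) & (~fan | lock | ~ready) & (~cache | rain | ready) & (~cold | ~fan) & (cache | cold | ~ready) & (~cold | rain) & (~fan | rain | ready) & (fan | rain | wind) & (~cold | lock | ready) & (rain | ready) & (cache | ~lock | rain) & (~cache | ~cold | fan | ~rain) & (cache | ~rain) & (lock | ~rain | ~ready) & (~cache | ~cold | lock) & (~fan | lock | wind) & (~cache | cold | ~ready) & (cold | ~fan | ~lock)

cache = True, wind = True, lock = False, ready = False, cold = False, rain = True, fan = True

Set cache = True.
Set wind = True.
Set lock = False.
  then (~cache | ~cold | lock) forces cold = False.
  then (~cache | cold | ~ready) forces ready = False.
  then (cold | fan) forces fan = True.
  then (~cache | rain | ready) forces rain = True.
All clauses satisfied.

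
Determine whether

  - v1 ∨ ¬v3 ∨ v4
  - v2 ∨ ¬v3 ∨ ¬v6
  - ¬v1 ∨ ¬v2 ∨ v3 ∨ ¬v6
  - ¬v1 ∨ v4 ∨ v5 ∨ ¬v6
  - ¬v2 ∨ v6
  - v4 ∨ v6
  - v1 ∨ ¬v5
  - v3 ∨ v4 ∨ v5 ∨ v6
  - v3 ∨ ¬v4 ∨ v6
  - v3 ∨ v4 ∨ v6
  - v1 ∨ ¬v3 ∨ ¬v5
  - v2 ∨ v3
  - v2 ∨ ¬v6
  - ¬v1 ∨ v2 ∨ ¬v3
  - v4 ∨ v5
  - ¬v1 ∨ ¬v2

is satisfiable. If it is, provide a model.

v1=F; v2=F; v3=T; v4=T; v5=F; v6=F

Try v1 = True:
  (¬v1 ∨ ¬v2) forces v2 = False.
  (v2 ∨ v3) forces v3 = True.
  clause (¬v1 ∨ v2 ∨ ¬v3) is falsified — backtrack.
So v1 = False.
  then (v1 ∨ ¬v5) forces v5 = False.
  then (v4 ∨ v5) forces v4 = True.
Set v2 = False.
  then (v2 ∨ v3) forces v3 = True.
  then (v2 ∨ ¬v6) forces v6 = False.
All clauses satisfied.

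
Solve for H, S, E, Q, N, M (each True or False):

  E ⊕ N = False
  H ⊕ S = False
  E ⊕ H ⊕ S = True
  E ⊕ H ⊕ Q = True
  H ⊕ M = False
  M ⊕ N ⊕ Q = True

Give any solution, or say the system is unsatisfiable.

H = False, S = False, E = True, Q = False, N = True, M = False

E ⊕ N = T ⊕ T = False ✓
H ⊕ S = F ⊕ F = False ✓
E ⊕ H ⊕ S = T ⊕ F ⊕ F = True ✓
E ⊕ H ⊕ Q = T ⊕ F ⊕ F = True ✓
H ⊕ M = F ⊕ F = False ✓
M ⊕ N ⊕ Q = F ⊕ T ⊕ F = True ✓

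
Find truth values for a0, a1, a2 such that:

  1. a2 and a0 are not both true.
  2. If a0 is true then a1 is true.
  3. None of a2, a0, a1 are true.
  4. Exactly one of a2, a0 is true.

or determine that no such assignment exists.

No satisfying assignment exists.

Case a0 = True:
  Constraint (3) is violated (a0=T) — contradiction.
Case a0 = False:
  (3) forces a2 = False.
  Constraint (4) is violated (a2=F, a0=F) — contradiction.
Both cases fail — unsatisfiable.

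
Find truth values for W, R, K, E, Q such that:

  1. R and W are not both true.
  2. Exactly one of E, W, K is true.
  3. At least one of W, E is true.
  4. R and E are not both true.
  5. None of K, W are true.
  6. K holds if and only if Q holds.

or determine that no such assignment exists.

W = False, R = False, K = False, E = True, Q = False

  (1) R=F, W=F — not both ✓
  (2) {E, W, K}: 1 true — exactly one ✓
  (3) {W, E}: 1 true — at least one ✓
  (4) R=F, E=T — not both ✓
  (5) {K, W}: 0 true — none ✓
  (6) K=F, Q=F — same ✓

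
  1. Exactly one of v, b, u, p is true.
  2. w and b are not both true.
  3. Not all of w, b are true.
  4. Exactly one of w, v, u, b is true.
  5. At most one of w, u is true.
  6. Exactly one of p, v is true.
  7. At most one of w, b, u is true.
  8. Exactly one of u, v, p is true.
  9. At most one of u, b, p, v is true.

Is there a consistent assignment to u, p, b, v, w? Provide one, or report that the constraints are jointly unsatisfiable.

u = False; p = True; b = False; v = False; w = True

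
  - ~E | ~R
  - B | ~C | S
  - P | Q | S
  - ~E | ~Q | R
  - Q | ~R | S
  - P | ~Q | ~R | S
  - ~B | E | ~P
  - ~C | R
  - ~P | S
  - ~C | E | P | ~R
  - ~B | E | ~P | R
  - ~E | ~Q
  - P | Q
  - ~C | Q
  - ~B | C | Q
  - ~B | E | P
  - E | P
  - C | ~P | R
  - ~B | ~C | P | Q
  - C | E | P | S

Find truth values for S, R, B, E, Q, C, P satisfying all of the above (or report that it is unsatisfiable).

Try S = False:
  (~P | S) forces P = False.
  (P | Q | S) forces Q = True.
  (P | ~Q | ~R | S) forces R = False.
  (~E | ~Q | R) forces E = False.
  clause (E | P) is falsified — backtrack.
So S = True.
Set R = True.
  then (~E | ~R) forces E = False.
  then (E | P) forces P = True.
  then (~B | E | ~P) forces B = False.
Set Q = True.
Set C = True.
All clauses satisfied.

S = True, R = True, B = False, E = False, Q = True, C = True, P = True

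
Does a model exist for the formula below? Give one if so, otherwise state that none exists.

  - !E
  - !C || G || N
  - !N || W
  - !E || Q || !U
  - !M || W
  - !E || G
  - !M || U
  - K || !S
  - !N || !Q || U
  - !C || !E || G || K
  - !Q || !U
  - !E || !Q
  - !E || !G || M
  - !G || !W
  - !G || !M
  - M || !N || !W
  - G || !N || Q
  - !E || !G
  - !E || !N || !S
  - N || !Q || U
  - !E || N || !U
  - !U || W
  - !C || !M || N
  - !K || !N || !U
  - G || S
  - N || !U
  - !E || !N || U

U: False, Q: False, C: False, N: False, K: True, W: False, S: True, G: True, E: False, M: False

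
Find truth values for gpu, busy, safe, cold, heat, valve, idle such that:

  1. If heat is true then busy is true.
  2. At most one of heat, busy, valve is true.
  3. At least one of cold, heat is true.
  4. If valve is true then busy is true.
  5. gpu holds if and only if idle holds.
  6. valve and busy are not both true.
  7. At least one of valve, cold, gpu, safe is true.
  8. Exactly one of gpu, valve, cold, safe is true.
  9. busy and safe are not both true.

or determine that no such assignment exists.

gpu=F, busy=F, safe=F, cold=T, heat=F, valve=F, idle=F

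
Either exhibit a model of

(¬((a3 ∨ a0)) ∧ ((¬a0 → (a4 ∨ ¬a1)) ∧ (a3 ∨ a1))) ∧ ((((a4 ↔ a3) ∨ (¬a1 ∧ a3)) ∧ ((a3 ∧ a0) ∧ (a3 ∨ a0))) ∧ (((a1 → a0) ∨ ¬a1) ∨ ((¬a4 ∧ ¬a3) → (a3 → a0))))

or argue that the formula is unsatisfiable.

Unsatisfiable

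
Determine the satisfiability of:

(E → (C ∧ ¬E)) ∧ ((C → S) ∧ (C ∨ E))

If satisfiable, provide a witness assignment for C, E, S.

C = True; E = False; S = True

  E → (C ∧ ¬E) = True
    C ∧ ¬E = True
      ¬E = True
  (C → S) ∧ (C ∨ E) = True
    C → S = True
    C ∨ E = True
Both conjuncts True, so the formula holds.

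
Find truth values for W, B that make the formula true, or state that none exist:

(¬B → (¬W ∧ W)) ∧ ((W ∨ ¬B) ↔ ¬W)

Unsatisfiable — no assignment works.

Case W = True: the conjunct (W ∨ ¬B) ↔ ¬W becomes (True ∨ ¬B) ↔ ¬True = False.
Case W = False: the formula simplifies to B ∧ ¬B.
  B = True: the conjunct ¬B is False.
  B = False: the conjunct B is False.
Both cases fail — unsatisfiable.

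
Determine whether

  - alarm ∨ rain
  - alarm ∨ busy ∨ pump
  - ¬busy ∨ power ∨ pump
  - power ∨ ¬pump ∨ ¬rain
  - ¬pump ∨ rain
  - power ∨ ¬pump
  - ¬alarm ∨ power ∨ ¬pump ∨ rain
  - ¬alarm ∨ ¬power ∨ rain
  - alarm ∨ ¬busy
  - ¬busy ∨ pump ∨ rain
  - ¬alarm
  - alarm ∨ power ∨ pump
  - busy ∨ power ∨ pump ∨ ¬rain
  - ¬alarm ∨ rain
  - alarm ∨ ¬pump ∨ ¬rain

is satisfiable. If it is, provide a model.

Case alarm = True:
  Clause (¬alarm) is falsified — contradiction.
Case alarm = False:
  (alarm ∨ rain) forces rain = True.
  (alarm ∨ ¬busy) forces busy = False.
  (alarm ∨ busy ∨ pump) forces pump = True.
  Clause (alarm ∨ ¬pump ∨ ¬rain) is falsified — contradiction.
Both cases fail, so the formula is unsatisfiable.

Unsatisfiable — no assignment works.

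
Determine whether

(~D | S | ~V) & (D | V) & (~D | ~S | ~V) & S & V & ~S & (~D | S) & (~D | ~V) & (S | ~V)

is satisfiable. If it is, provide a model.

The formula is unsatisfiable.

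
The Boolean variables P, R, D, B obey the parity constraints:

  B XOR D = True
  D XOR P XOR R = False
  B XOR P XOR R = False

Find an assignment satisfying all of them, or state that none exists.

Adding constraints 1, 2, 3 mod 2: every variable appears an even number of times on the left, so the left side is 0.
But the right sides sum to 1 (mod 2). 0 ≠ 1 — the system is inconsistent.

The formula is unsatisfiable.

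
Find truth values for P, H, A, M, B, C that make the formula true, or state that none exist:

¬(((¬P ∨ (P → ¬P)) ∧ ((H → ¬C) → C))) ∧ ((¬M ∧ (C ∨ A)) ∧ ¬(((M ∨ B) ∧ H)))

P=T, H=T, A=T, M=F, B=F, C=T

  ¬(((¬P ∨ (P → ¬P)) ∧ ((H → ¬C) → C))) = True
    (¬P ∨ (P → ¬P)) ∧ ((H → ¬C) → C) = False
      ¬P ∨ (P → ¬P) = False
        ¬P = False
        P → ¬P = False
          ¬P = False
      (H → ¬C) → C = True
        H → ¬C = False
          ¬C = False
  (¬M ∧ (C ∨ A)) ∧ ¬(((M ∨ B) ∧ H)) = True
    ¬M ∧ (C ∨ A) = True
      ¬M = True
      C ∨ A = True
    ¬(((M ∨ B) ∧ H)) = True
      (M ∨ B) ∧ H = False
        M ∨ B = False
Both conjuncts True, so the formula holds.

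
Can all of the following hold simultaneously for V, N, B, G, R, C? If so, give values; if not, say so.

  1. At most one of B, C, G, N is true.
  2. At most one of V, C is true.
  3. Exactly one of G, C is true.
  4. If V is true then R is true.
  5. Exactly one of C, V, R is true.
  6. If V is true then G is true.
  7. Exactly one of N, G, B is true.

V = False, N = False, B = False, G = True, R = True, C = False

  (1) {B, C, G, N}: 1 true — at most one ✓
  (2) {V, C}: 0 true — at most one ✓
  (3) {G, C}: 1 true — exactly one ✓
  (4) V=F ⇒ R: vacuous ✓
  (5) {C, V, R}: 1 true — exactly one ✓
  (6) V=F ⇒ G: vacuous ✓
  (7) {N, G, B}: 1 true — exactly one ✓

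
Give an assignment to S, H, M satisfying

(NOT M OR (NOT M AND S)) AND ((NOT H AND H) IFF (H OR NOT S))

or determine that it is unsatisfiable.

S: True, H: False, M: False

  NOT M OR (NOT M AND S) = True
    NOT M = True
    NOT M AND S = True
      NOT M = True
  (NOT H AND H) IFF (H OR NOT S) = True
    NOT H AND H = False
      NOT H = True
    H OR NOT S = False
      NOT S = False
Both conjuncts True, so the formula holds.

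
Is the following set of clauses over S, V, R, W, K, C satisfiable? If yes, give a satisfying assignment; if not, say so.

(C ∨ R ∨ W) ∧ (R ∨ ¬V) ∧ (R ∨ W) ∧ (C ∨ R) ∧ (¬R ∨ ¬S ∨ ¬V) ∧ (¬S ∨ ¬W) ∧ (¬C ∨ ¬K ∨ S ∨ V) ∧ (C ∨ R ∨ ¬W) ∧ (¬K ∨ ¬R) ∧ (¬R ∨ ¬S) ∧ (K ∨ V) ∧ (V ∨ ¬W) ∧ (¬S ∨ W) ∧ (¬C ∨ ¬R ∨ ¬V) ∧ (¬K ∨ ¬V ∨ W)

S = False, V = True, R = True, W = False, K = False, C = False

Try S = True:
  (¬S ∨ ¬W) forces W = False.
  clause (¬S ∨ W) is falsified — backtrack.
So S = False.
Set V = True.
  then (R ∨ ¬V) forces R = True.
  then (¬K ∨ ¬R) forces K = False.
  then (¬C ∨ ¬R ∨ ¬V) forces C = False.
Set W = False.
All clauses satisfied.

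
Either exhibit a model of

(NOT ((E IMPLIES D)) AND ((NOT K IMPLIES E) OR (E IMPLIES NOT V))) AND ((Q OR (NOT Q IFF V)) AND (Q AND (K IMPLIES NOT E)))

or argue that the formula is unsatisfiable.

D = False; Q = True; E = True; K = False; V = False

  NOT ((E IMPLIES D)) AND ((NOT K IMPLIES E) OR (E IMPLIES NOT V)) = True
    NOT ((E IMPLIES D)) = True
      E IMPLIES D = False
    (NOT K IMPLIES E) OR (E IMPLIES NOT V) = True
      NOT K IMPLIES E = True
        NOT K = True
      E IMPLIES NOT V = True
        NOT V = True
  (Q OR (NOT Q IFF V)) AND (Q AND (K IMPLIES NOT E)) = True
    Q OR (NOT Q IFF V) = True
      NOT Q IFF V = True
        NOT Q = False
    Q AND (K IMPLIES NOT E) = True
      K IMPLIES NOT E = True
        NOT E = False
Both conjuncts True, so the formula holds.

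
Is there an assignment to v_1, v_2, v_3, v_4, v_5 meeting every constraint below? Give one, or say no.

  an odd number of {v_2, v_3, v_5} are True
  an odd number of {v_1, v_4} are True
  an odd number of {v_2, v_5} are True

v_1=F; v_2=T; v_3=F; v_4=T; v_5=F

{v_2, v_3, v_5}: 1 true → odd ✓
{v_1, v_4}: 1 true → odd ✓
{v_2, v_5}: 1 true → odd ✓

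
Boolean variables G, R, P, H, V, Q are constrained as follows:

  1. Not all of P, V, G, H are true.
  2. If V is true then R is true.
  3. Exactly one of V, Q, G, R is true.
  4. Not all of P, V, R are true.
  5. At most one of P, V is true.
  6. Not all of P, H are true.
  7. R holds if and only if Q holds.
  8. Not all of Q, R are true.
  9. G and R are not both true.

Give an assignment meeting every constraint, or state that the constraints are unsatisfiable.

G: True, R: False, P: False, H: False, V: False, Q: False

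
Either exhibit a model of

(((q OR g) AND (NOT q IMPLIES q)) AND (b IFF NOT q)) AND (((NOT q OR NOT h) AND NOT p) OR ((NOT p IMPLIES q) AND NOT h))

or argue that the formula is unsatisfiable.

g: True, b: False, q: True, p: True, h: False

  ((q OR g) AND (NOT q IMPLIES q)) AND (b IFF NOT q) = True
    (q OR g) AND (NOT q IMPLIES q) = True
      q OR g = True
      NOT q IMPLIES q = True
        NOT q = False
    b IFF NOT q = True
      NOT q = False
  ((NOT q OR NOT h) AND NOT p) OR ((NOT p IMPLIES q) AND NOT h) = True
    (NOT q OR NOT h) AND NOT p = False
      NOT q OR NOT h = True
        NOT q = False
        NOT h = True
      NOT p = False
    (NOT p IMPLIES q) AND NOT h = True
      NOT p IMPLIES q = True
        NOT p = False
      NOT h = True
Both conjuncts True, so the formula holds.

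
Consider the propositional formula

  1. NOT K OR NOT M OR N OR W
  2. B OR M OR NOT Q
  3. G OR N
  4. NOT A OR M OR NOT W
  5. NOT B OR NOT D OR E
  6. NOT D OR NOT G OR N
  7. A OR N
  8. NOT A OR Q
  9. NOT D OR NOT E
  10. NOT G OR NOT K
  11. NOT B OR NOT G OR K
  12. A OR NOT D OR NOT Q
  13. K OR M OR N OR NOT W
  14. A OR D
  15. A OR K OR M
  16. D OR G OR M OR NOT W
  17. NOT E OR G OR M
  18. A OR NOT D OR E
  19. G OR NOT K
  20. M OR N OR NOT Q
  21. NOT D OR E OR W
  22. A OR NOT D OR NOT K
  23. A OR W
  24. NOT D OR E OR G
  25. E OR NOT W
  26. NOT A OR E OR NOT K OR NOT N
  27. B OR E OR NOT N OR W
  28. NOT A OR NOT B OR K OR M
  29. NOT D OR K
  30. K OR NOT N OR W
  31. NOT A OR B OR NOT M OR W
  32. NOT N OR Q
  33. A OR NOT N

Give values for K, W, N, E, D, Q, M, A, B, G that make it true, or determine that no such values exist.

Try K = True:
  (NOT G OR NOT K) forces G = False.
  clause (G OR NOT K) is falsified — backtrack.
So K = False.
  then (NOT D OR K) forces D = False.
  then (A OR D) forces A = True.
  then (NOT A OR Q) forces Q = True.
Set W = True.
  then (NOT A OR M OR NOT W) forces M = True.
  then (E OR NOT W) forces E = True.
Set N = False.
  then (G OR N) forces G = True.
  then (NOT B OR NOT G OR K) forces B = False.
All clauses satisfied.

K = False; W = True; N = False; E = True; D = False; Q = True; M = True; A = True; B = False; G = True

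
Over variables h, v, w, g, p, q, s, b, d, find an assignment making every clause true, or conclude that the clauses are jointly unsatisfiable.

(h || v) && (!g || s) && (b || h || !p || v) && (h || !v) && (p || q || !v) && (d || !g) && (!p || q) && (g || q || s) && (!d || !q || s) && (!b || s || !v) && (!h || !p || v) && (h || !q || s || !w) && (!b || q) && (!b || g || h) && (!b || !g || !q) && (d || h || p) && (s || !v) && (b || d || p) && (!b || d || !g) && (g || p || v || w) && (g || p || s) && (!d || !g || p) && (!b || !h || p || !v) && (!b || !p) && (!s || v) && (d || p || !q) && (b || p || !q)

Set h = True.
Try v = False:
  (!h || !p || v) forces p = False.
  (!s || v) forces s = False.
  (!g || s) forces g = False.
  clause (g || p || s) is falsified — backtrack.
So v = True.
  then (s || !v) forces s = True.
Set w = True.
Set g = False.
Try p = False:
  (p || q || !v) forces q = True.
  (!b || !h || p || !v) forces b = False.
  clause (b || p || !q) is falsified — backtrack.
So p = True.
  then (!p || q) forces q = True.
  then (!b || !p) forces b = False.
Set d = False.
All clauses satisfied.

h=T, v=T, w=T, g=F, p=T, q=T, s=T, b=F, d=F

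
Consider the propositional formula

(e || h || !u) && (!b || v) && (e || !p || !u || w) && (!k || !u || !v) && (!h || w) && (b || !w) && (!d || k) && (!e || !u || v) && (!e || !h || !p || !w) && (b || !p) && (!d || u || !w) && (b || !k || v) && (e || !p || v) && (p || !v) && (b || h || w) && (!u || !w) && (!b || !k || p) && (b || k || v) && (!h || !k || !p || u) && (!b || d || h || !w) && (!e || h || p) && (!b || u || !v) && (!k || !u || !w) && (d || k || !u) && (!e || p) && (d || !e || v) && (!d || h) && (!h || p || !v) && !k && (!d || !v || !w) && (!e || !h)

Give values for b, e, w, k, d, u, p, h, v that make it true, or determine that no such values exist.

No satisfying assignment exists.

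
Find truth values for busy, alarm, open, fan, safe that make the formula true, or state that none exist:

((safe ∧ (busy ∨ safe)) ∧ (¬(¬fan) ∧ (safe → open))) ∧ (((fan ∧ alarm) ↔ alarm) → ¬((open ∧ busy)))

busy = False; alarm = False; open = True; fan = True; safe = True

  (safe ∧ (busy ∨ safe)) ∧ (¬(¬fan) ∧ (safe → open)) = True
    safe ∧ (busy ∨ safe) = True
      busy ∨ safe = True
    ¬(¬fan) ∧ (safe → open) = True
      ¬(¬fan) = True
        ¬fan = False
      safe → open = True
  ((fan ∧ alarm) ↔ alarm) → ¬((open ∧ busy)) = True
    (fan ∧ alarm) ↔ alarm = True
      fan ∧ alarm = False
    ¬((open ∧ busy)) = True
      open ∧ busy = False
Both conjuncts True, so the formula holds.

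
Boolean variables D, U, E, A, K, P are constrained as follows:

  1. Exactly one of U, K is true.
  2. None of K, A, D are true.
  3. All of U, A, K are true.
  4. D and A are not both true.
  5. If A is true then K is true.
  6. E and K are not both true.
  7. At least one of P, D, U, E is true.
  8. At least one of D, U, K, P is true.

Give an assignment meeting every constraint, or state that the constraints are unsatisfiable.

Case A = True:
  Constraint (2) is violated (A=T) — contradiction.
Case A = False:
  Constraint (3) is violated (A=F) — contradiction.
Both cases fail — unsatisfiable.

No satisfying assignment exists.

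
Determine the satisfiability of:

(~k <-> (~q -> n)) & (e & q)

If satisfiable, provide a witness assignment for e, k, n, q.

e=T, k=F, n=T, q=T

  ~k <-> (~q -> n) = True
    ~k = True
    ~q -> n = True
      ~q = False
  e & q = True
Both conjuncts True, so the formula holds.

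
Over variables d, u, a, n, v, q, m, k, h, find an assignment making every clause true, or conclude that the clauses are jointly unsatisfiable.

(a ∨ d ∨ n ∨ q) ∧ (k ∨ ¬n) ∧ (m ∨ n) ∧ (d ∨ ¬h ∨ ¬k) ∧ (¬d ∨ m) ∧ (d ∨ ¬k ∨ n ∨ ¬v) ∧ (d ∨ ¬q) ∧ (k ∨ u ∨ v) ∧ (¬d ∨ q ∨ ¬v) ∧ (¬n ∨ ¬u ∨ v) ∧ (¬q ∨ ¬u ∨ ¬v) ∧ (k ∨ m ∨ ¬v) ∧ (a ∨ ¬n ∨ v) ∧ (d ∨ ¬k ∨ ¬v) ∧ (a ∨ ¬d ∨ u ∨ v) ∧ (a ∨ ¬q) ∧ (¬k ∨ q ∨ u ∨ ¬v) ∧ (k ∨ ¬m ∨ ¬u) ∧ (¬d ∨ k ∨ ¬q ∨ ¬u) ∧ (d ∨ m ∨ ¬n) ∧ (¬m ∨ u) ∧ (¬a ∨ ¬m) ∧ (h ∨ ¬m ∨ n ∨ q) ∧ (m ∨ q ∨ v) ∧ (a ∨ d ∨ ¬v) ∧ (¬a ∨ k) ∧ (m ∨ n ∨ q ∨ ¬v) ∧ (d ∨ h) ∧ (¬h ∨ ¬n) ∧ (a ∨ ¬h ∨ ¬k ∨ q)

Case m = True:
  (¬m ∨ u) forces u = True.
  (k ∨ ¬m ∨ ¬u) forces k = True.
  (¬a ∨ ¬m) forces a = False.
  (a ∨ ¬q) forces q = False.
  (a ∨ ¬h ∨ ¬k ∨ q) forces h = False.
  (h ∨ ¬m ∨ n ∨ q) forces n = True.
  (¬n ∨ ¬u ∨ v) forces v = True.
  (¬d ∨ q ∨ ¬v) forces d = False.
  Clause (d ∨ ¬k ∨ ¬v) is falsified — contradiction.
Case m = False:
  (m ∨ n) forces n = True.
  (k ∨ ¬n) forces k = True.
  (¬d ∨ m) forces d = False.
  Clause (d ∨ m ∨ ¬n) is falsified — contradiction.
Both cases fail, so the formula is unsatisfiable.

No satisfying assignment exists.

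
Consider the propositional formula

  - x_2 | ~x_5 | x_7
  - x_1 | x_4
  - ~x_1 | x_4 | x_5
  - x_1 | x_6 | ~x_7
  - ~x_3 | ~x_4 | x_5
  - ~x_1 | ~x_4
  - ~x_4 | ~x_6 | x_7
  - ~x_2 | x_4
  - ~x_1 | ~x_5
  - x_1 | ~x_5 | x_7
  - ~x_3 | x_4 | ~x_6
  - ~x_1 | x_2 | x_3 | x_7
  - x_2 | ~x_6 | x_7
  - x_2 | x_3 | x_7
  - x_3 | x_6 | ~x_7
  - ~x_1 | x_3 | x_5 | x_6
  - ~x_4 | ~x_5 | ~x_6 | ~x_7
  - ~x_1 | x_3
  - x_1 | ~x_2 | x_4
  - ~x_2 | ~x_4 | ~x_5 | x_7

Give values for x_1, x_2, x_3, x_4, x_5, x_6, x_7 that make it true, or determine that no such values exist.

Try x_1 = True:
  (~x_1 | ~x_4) forces x_4 = False.
  (~x_1 | x_4 | x_5) forces x_5 = True.
  clause (~x_1 | ~x_5) is falsified — backtrack.
So x_1 = False.
  then (x_1 | x_4) forces x_4 = True.
Set x_2 = True.
Set x_3 = False.
Set x_5 = False.
Set x_6 = True.
  then (~x_4 | ~x_6 | x_7) forces x_7 = True.
All clauses satisfied.

x_1 = False; x_2 = True; x_3 = False; x_4 = True; x_5 = False; x_6 = True; x_7 = True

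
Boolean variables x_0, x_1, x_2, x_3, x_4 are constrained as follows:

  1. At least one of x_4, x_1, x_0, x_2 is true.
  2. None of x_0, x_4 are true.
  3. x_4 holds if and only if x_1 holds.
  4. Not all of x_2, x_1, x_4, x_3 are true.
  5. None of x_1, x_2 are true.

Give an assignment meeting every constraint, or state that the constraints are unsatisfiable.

Case x_1 = True:
  Constraint (5) is violated (x_1=T) — contradiction.
Case x_1 = False:
  (2) forces x_0 = False.
  (2) forces x_4 = False.
  (1) with x_4=F, x_1=F, x_0=F forces x_2 = True.
  Constraint (5) is violated (x_2=T) — contradiction.
Both cases fail — unsatisfiable.

Unsatisfiable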